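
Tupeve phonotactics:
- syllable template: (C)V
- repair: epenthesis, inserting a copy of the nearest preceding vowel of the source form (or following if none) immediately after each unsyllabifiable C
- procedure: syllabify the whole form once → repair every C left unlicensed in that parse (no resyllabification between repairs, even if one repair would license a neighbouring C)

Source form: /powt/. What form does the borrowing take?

Under (C)V, the unsyllabifiable consonants are /w/, /t/ (no codas are permitted; onsets are limited to one consonant).
Inserting the epenthetic vowel yields /w/ → /wo/, /t/ → /to/.

powoto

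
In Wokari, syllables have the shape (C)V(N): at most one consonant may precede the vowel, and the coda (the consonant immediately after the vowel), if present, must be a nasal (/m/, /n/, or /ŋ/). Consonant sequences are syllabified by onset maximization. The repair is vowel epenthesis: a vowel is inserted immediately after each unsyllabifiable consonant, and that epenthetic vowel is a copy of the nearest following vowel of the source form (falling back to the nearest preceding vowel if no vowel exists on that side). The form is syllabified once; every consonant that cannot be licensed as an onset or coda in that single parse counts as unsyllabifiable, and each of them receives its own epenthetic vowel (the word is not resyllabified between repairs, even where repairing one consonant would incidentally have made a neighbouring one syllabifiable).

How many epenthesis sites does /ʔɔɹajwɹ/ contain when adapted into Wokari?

The unsyllabifiable consonants are /j/, /w/, /ɹ/; each receives one epenthetic vowel.

3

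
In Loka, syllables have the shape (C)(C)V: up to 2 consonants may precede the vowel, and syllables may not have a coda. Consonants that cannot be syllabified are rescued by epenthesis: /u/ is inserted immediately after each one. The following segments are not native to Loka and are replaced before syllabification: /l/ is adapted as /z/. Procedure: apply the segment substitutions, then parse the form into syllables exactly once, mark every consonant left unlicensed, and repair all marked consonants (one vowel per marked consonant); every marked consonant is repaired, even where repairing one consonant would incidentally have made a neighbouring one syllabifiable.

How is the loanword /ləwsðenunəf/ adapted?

Substitution: /l/ → /z/, giving /zəwsðenunəf/.
Under (C)(C)V, the unsyllabifiable consonants are /w/, /f/ (no codas are permitted; onsets may contain at most 2 consonants).
Inserting the epenthetic vowel yields /w/ → /wu/, /f/ → /fu/.

zəwusðenunəfu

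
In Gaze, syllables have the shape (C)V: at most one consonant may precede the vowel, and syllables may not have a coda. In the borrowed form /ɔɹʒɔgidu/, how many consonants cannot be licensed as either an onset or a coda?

The consonants /ɹ/ cannot be parsed into a legal (C)V syllable (no codas are permitted; onsets are limited to one consonant).

1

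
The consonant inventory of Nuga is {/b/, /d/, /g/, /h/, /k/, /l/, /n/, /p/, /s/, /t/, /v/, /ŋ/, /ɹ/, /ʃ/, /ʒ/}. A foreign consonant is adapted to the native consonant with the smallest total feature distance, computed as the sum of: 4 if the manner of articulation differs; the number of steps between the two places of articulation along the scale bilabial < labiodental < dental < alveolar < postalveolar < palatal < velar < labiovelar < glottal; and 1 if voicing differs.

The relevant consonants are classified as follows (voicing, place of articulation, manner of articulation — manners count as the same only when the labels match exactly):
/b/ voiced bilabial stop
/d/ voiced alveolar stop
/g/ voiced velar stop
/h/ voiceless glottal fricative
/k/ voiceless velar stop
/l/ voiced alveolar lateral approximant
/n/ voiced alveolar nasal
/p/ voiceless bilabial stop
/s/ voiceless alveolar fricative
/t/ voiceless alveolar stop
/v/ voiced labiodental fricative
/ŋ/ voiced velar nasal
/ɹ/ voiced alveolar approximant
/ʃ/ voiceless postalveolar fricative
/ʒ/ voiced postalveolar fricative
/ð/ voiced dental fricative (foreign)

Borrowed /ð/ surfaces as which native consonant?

/v/ is closest: same manner (fricative), place distance 1 (dental→labiodental), same voicing; total 1. Next closest is /s/ at distance 2.

v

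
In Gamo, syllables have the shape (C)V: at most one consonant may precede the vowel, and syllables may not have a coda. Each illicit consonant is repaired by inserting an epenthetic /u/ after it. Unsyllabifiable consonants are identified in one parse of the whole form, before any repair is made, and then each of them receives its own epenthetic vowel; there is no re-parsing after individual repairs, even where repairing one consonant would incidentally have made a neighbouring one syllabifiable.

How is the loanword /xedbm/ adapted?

Syllabifying with onset maximization leaves /d/, /b/, /m/ stranded (no codas are permitted; onsets are limited to one consonant).
Epenthesis after each stranded consonant: /d/ → /du/, /b/ → /bu/, /m/ → /mu/.

xedubumu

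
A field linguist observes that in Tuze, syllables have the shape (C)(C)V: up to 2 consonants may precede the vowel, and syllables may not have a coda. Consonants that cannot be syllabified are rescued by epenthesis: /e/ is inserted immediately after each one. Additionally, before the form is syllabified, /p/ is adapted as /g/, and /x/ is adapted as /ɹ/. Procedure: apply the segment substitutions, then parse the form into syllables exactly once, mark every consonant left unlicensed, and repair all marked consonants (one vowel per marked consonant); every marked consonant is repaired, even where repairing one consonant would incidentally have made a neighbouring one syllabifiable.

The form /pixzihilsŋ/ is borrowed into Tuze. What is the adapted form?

Substitution: /p/ → /g/, /x/ → /ɹ/, giving /giɹzihilsŋ/.
Syllabifying with onset maximization leaves /l/, /s/, /ŋ/ stranded (no codas are permitted; onsets may contain at most 2 consonants).
Epenthesis after each stranded consonant: /l/ → /le/, /s/ → /se/, /ŋ/ → /ŋe/.

giɹzihileseŋe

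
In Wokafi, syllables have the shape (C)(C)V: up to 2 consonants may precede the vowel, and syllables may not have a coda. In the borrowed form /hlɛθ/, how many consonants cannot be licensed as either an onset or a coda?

1

The consonants /θ/ cannot be parsed into a legal (C)(C)V syllable (no codas are permitted; onsets may contain at most 2 consonants).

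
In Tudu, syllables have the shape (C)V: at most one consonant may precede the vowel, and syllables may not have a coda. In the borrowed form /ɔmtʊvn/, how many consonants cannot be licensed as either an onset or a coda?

The consonants /m/, /v/, /n/ cannot be parsed into a legal (C)V syllable (no codas are permitted; onsets are limited to one consonant).

3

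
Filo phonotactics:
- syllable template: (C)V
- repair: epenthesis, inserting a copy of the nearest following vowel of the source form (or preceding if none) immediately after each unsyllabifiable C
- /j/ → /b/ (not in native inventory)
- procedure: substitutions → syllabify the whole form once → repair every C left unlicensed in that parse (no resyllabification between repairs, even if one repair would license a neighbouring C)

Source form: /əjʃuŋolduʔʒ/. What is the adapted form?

əbuʃuŋoluduʔuʒu

Substitution: /j/ → /b/, giving /əbʃuŋolduʔʒ/.
The consonants /b/, /l/, /ʔ/, /ʒ/ cannot be parsed into a legal (C)V syllable (no codas are permitted; onsets are limited to one consonant).
Epenthesis after each stranded consonant: /b/ → /bu/, /l/ → /lu/, /ʔ/ → /ʔu/, /ʒ/ → /ʒu/.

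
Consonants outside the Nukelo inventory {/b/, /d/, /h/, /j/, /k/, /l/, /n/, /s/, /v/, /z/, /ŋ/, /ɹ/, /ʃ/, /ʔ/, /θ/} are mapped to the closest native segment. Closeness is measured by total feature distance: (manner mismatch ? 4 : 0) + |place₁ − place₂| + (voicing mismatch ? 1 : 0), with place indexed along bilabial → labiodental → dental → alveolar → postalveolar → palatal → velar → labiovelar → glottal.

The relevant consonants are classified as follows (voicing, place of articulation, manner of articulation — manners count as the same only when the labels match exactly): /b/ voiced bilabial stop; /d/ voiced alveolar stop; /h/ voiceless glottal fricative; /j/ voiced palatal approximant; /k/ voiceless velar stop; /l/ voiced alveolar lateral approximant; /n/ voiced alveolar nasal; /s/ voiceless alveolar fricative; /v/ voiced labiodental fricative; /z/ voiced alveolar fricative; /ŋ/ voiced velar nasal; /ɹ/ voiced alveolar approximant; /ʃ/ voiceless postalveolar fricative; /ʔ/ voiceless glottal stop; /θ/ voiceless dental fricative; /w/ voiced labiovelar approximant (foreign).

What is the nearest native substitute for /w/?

j

/j/ is closest: same manner (approximant), place distance 2 (labiovelar→palatal), same voicing; total 2. Next closest is /ɹ/ at distance 4.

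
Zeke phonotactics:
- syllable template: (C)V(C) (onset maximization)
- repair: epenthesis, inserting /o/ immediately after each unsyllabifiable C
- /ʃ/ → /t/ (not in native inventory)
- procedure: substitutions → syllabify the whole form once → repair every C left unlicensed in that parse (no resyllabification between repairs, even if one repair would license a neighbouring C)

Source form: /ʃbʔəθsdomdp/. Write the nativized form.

Substitution: /ʃ/ → /t/, giving /tbʔəθsdomdp/.
Under (C)V(C), the unsyllabifiable consonants are /t/, /b/, /s/, /d/, /p/ (at most one coda consonant is licensed; onsets are limited to one consonant).
Epenthesis after each stranded consonant: /t/ → /to/, /b/ → /bo/, /s/ → /so/, /d/ → /do/, /p/ → /po/.

toboʔəθsodomdopo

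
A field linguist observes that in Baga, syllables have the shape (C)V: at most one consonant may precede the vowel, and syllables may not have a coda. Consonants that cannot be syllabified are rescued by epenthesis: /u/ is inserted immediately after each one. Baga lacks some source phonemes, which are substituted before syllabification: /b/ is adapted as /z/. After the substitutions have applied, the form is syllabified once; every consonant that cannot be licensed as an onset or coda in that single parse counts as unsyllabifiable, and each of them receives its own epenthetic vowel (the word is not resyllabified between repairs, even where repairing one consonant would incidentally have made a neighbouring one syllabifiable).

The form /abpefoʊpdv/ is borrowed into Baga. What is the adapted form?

Substitution: /b/ → /z/, giving /azpefoʊpdv/.
Syllabifying with onset maximization leaves /z/, /p/, /d/, /v/ stranded (no codas are permitted; onsets are limited to one consonant).
Inserting the epenthetic vowel yields /z/ → /zu/, /p/ → /pu/, /d/ → /du/, /v/ → /vu/.

azupefoʊpuduvu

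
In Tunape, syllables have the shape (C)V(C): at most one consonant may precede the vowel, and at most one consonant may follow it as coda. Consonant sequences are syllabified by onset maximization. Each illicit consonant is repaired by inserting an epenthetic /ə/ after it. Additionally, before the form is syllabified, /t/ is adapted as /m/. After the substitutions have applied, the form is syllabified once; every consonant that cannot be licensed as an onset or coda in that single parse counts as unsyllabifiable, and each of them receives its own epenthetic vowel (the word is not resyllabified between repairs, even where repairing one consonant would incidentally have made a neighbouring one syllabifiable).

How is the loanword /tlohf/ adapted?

məlohfə

Substitution: /t/ → /m/, giving /mlohf/.
Under (C)V(C), the unsyllabifiable consonants are /m/, /f/ (at most one coda consonant is licensed; onsets are limited to one consonant).
Epenthesis after each stranded consonant: /m/ → /mə/, /f/ → /fə/.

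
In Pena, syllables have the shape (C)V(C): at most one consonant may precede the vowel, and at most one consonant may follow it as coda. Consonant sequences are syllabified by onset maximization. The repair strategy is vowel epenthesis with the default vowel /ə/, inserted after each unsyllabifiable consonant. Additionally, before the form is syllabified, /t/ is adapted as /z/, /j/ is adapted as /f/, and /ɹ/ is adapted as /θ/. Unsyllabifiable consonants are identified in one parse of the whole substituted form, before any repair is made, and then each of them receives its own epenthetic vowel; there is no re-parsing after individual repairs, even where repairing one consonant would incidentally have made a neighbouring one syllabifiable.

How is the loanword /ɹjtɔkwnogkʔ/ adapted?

Substitution: /ɹ/ → /θ/, /j/ → /f/, /t/ → /z/, giving /θfzɔkwnogkʔ/.
Under (C)V(C), the unsyllabifiable consonants are /θ/, /f/, /w/, /k/, /ʔ/ (at most one coda consonant is licensed; onsets are limited to one consonant).
Inserting the epenthetic vowel yields /θ/ → /θə/, /f/ → /fə/, /w/ → /wə/, /k/ → /kə/, /ʔ/ → /ʔə/.

θəfəzɔkwənogkəʔə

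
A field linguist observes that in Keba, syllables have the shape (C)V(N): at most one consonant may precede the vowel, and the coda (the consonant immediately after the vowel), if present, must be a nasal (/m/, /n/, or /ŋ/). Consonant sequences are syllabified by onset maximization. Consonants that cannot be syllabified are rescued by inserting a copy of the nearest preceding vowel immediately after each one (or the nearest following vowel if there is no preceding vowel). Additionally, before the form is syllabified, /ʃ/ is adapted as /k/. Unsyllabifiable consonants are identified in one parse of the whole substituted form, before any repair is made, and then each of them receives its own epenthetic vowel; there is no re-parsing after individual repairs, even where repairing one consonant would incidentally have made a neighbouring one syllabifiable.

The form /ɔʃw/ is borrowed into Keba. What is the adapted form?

ɔkɔwɔ

Substitution: /ʃ/ → /k/, giving /ɔkw/.
Syllabifying with onset maximization leaves /k/, /w/ stranded (only a nasal (/m/, /n/, or /ŋ/) is licensed in coda position; onsets are limited to one consonant).
Each unlicensed consonant becomes the onset of a new syllable: /k/ → /kɔ/, /w/ → /wɔ/.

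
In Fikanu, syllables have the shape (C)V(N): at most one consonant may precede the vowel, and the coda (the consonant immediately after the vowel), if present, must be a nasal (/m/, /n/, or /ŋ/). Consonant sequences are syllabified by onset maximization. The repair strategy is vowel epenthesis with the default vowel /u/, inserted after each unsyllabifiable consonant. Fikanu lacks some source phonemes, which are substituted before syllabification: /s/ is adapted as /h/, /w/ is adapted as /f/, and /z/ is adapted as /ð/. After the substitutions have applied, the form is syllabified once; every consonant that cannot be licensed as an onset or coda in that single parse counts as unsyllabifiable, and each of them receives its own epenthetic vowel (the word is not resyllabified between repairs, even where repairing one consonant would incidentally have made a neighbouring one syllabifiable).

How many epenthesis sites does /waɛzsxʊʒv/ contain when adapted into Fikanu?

After substitution the input is /faɛðhxʊʒv/.
The unsyllabifiable consonants are /ð/, /h/, /ʒ/, /v/; each receives one epenthetic vowel.

4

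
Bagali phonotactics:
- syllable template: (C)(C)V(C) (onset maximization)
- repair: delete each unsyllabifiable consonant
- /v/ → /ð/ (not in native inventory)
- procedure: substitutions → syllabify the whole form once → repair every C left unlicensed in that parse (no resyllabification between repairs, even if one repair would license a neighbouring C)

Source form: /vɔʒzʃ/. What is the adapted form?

ðɔʒ

Substitution: /v/ → /ð/, giving /ðɔʒzʃ/.
The consonants /z/, /ʃ/ cannot be parsed into a legal (C)(C)V(C) syllable (at most one coda consonant is licensed; onsets may contain at most 2 consonants).
Deleting the stranded consonants removes /z/, /ʃ/.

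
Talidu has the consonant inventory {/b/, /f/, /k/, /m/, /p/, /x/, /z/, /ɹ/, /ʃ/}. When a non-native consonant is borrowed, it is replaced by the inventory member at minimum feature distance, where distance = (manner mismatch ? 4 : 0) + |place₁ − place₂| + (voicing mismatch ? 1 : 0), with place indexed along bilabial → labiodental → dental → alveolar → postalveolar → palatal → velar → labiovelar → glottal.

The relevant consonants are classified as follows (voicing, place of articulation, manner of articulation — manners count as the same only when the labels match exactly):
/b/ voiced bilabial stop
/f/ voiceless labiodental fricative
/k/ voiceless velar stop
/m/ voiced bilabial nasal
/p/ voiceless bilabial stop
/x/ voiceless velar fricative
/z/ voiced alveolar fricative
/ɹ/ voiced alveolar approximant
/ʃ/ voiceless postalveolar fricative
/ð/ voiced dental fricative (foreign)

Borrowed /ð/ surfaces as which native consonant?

/z/ is closest: same manner (fricative), place distance 1 (dental→alveolar), same voicing; total 1. Next closest is /f/ at distance 2.

z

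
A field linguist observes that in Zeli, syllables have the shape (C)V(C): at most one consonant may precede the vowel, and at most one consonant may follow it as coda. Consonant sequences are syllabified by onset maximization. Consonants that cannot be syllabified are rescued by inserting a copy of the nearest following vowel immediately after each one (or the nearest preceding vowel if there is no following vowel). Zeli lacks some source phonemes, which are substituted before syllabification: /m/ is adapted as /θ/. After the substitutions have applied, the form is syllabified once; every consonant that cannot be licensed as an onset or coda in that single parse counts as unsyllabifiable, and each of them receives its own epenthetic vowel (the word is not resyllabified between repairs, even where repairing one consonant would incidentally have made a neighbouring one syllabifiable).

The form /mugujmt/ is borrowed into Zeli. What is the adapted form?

Substitution: /m/ → /θ/, giving /θugujθt/.
Syllabifying with onset maximization leaves /θ/, /t/ stranded (at most one coda consonant is licensed; onsets are limited to one consonant).
Inserting the epenthetic vowel yields /θ/ → /θu/, /t/ → /tu/.

θugujθutu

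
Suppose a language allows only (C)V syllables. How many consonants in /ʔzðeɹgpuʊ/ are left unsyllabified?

4

The consonants /ʔ/, /z/, /ɹ/, /g/ cannot be parsed into a legal (C)V syllable (no codas are permitted; onsets are limited to one consonant).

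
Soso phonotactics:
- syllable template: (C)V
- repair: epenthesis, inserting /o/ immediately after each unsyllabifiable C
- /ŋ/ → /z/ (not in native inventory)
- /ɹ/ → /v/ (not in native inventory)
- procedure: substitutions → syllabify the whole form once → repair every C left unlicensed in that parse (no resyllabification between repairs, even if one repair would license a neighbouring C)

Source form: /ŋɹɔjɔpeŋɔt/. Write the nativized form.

zovɔjɔpezɔto

Substitution: /ŋ/ → /z/, /ɹ/ → /v/, giving /zvɔjɔpezɔt/.
Under (C)V, the unsyllabifiable consonants are /z/, /t/ (no codas are permitted; onsets are limited to one consonant).
Epenthesis after each stranded consonant: /z/ → /zo/, /t/ → /to/.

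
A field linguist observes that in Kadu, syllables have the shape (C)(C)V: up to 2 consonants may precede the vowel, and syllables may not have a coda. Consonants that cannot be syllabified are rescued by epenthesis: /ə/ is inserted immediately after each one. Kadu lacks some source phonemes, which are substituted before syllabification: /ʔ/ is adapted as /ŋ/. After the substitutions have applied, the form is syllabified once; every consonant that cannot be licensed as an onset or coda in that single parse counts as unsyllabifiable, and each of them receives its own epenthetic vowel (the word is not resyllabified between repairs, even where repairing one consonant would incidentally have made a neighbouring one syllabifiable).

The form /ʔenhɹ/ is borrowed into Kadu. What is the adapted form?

ŋenəhəɹə

Substitution: /ʔ/ → /ŋ/, giving /ŋenhɹ/.
Under (C)(C)V, the unsyllabifiable consonants are /n/, /h/, /ɹ/ (no codas are permitted; onsets may contain at most 2 consonants).
Each unlicensed consonant becomes the onset of a new syllable: /n/ → /nə/, /h/ → /hə/, /ɹ/ → /ɹə/.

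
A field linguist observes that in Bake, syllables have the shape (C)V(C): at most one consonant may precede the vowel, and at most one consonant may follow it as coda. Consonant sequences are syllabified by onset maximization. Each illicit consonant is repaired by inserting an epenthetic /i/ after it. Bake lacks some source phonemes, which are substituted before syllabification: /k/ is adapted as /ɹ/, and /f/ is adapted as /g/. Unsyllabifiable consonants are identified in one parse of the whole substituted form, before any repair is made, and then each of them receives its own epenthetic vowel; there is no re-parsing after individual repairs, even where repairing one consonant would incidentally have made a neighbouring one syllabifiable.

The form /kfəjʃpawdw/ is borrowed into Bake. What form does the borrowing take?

ɹigəjʃipawdiwi

Substitution: /k/ → /ɹ/, /f/ → /g/, giving /ɹgəjʃpawdw/.
Syllabifying with onset maximization leaves /ɹ/, /ʃ/, /d/, /w/ stranded (at most one coda consonant is licensed; onsets are limited to one consonant).
Inserting the epenthetic vowel yields /ɹ/ → /ɹi/, /ʃ/ → /ʃi/, /d/ → /di/, /w/ → /wi/.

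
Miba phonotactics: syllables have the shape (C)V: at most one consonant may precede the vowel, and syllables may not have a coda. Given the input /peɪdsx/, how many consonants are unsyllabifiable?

3

Syllabifying with onset maximization leaves /d/, /s/, /x/ stranded (no codas are permitted; onsets are limited to one consonant).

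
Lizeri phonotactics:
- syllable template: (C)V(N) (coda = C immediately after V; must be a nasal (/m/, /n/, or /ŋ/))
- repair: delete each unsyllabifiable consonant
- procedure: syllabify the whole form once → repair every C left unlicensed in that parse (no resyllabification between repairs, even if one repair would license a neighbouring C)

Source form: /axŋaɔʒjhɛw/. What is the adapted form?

The consonants /x/, /ʒ/, /j/, /w/ cannot be parsed into a legal (C)V(N) syllable (only a nasal (/m/, /n/, or /ŋ/) is licensed in coda position; onsets are limited to one consonant).
Deleting the stranded consonants removes /x/, /ʒ/, /j/, /w/.

aŋaɔhɛ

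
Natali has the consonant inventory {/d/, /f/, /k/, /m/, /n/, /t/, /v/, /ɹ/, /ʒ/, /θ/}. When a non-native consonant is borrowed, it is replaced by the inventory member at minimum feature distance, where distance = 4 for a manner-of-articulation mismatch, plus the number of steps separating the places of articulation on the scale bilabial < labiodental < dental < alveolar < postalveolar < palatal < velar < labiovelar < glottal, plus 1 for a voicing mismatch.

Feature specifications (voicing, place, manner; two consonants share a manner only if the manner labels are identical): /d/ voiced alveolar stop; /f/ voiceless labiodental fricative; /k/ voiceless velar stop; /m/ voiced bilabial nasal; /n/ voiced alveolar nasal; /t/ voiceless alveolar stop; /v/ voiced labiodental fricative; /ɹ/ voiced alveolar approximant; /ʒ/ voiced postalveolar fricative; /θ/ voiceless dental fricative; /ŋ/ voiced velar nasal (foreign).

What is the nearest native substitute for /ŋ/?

n

/n/ is closest: same manner (nasal), place distance 3 (velar→alveolar), same voicing; total 3. Next closest is /k/ at distance 5.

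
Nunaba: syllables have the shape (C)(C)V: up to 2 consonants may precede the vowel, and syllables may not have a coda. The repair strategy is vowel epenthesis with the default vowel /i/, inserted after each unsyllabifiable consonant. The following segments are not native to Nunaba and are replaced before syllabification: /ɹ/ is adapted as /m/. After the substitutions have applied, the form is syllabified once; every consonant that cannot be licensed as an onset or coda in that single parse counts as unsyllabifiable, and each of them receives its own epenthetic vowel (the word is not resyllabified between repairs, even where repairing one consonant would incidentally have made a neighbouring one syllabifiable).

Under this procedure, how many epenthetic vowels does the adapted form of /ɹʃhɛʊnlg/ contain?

After substitution the input is /mʃhɛʊnlg/.
The unsyllabifiable consonants are /m/, /n/, /l/, /g/; each receives one epenthetic vowel.

4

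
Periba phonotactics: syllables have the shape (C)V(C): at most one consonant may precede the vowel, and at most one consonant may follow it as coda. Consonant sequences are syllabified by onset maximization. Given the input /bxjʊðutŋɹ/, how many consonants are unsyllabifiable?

4

The consonants /b/, /x/, /ŋ/, /ɹ/ cannot be parsed into a legal (C)V(C) syllable (at most one coda consonant is licensed; onsets are limited to one consonant).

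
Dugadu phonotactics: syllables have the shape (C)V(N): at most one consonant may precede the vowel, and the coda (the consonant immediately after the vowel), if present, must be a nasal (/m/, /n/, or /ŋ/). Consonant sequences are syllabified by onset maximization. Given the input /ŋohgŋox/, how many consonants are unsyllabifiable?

Syllabifying with onset maximization leaves /h/, /g/, /x/ stranded (only a nasal (/m/, /n/, or /ŋ/) is licensed in coda position; onsets are limited to one consonant).

3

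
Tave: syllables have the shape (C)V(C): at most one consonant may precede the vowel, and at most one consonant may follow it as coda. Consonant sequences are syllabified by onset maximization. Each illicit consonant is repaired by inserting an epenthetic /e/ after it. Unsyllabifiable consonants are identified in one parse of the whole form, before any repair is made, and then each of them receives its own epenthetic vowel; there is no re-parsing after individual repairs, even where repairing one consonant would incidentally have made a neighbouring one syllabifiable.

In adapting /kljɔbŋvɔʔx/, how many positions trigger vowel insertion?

4

The unsyllabifiable consonants are /k/, /l/, /ŋ/, /x/; each receives one epenthetic vowel.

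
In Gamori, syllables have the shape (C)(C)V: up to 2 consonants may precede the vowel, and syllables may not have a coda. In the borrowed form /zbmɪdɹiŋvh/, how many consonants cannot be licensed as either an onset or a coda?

Under (C)(C)V, the unsyllabifiable consonants are /z/, /ŋ/, /v/, /h/ (no codas are permitted; onsets may contain at most 2 consonants).

4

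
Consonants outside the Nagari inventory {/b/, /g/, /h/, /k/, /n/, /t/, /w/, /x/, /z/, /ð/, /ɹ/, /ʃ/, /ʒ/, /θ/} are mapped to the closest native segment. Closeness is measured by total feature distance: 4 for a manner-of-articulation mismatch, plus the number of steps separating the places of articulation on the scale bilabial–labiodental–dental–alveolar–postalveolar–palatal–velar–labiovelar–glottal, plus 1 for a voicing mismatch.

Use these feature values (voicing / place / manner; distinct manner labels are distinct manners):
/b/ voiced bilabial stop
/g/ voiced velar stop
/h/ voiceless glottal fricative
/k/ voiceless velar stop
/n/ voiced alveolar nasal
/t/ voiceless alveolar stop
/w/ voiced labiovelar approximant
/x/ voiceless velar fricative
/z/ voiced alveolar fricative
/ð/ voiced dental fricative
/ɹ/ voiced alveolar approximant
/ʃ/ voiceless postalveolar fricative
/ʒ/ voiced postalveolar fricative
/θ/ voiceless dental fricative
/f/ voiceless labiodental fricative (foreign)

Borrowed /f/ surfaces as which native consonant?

/θ/ is closest: same manner (fricative), place distance 1 (labiodental→dental), same voicing; total 1. Next closest is /ð/ at distance 2.

θ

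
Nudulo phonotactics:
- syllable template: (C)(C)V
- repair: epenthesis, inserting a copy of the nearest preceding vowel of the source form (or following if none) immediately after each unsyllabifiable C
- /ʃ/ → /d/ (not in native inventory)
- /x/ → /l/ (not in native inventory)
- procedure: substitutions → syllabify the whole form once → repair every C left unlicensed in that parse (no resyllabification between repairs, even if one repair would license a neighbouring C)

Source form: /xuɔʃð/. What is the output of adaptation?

Substitution: /x/ → /l/, /ʃ/ → /d/, giving /luɔdð/.
The consonants /d/, /ð/ cannot be parsed into a legal (C)(C)V syllable (no codas are permitted; onsets may contain at most 2 consonants).
Each unlicensed consonant becomes the onset of a new syllable: /d/ → /dɔ/, /ð/ → /ðɔ/.

luɔdɔðɔ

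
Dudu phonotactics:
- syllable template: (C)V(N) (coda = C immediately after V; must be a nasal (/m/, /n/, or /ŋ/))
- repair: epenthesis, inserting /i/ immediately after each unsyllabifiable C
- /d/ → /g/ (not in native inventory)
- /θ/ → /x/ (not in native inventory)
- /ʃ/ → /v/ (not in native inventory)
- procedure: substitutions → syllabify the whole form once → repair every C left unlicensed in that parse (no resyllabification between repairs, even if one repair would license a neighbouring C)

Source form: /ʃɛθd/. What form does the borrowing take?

Substitution: /ʃ/ → /v/, /θ/ → /x/, /d/ → /g/, giving /vɛxg/.
The consonants /x/, /g/ cannot be parsed into a legal (C)V(N) syllable (only a nasal (/m/, /n/, or /ŋ/) is licensed in coda position; onsets are limited to one consonant).
Epenthesis after each stranded consonant: /x/ → /xi/, /g/ → /gi/.

vɛxigi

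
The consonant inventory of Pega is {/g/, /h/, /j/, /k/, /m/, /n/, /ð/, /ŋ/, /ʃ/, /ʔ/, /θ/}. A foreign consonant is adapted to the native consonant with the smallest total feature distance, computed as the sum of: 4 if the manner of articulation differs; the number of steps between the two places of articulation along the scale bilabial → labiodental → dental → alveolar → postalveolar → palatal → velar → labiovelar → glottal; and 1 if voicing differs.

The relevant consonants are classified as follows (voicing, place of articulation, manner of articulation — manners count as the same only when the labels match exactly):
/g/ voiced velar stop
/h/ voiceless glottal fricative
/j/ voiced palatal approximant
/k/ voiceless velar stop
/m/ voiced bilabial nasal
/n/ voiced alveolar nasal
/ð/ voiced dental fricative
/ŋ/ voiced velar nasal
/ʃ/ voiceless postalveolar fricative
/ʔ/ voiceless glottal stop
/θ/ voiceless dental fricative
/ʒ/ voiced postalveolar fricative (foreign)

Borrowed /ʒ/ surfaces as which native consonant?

/ʃ/ is closest: same manner (fricative), place distance 0 (postalveolar→postalveolar), voicing differs (+1); total 1. Next closest is /ð/ at distance 2.

ʃ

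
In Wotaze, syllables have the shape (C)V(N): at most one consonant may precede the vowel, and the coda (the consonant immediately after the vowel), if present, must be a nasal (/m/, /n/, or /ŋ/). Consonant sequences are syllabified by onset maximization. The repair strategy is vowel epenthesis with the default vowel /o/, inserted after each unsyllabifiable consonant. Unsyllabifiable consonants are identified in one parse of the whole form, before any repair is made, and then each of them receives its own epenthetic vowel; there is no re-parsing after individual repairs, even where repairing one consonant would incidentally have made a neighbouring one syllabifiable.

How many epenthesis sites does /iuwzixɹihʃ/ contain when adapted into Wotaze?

The unsyllabifiable consonants are /w/, /x/, /h/, /ʃ/; each receives one epenthetic vowel.

4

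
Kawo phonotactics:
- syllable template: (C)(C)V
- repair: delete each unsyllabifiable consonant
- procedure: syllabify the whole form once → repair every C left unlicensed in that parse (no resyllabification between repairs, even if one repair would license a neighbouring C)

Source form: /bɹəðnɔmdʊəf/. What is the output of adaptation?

The consonants /f/ cannot be parsed into a legal (C)(C)V syllable (no codas are permitted; onsets may contain at most 2 consonants).
Deleting the stranded consonants removes /f/.

bɹəðnɔmdʊə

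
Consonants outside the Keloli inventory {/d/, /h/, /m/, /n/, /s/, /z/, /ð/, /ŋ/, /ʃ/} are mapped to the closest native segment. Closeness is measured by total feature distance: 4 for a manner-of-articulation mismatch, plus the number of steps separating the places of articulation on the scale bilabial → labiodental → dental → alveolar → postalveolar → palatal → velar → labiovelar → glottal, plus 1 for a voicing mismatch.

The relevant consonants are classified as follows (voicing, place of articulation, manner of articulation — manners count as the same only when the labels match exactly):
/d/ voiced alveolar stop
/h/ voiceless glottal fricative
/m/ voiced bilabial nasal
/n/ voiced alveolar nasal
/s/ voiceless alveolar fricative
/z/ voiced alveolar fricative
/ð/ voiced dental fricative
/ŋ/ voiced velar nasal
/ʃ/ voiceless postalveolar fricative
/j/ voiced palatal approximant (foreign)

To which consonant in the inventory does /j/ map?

/ŋ/ is closest: manner differs (approximant→nasal, +4), place distance 1 (palatal→velar), same voicing; total 5. Next closest is /d/ at distance 6.

ŋ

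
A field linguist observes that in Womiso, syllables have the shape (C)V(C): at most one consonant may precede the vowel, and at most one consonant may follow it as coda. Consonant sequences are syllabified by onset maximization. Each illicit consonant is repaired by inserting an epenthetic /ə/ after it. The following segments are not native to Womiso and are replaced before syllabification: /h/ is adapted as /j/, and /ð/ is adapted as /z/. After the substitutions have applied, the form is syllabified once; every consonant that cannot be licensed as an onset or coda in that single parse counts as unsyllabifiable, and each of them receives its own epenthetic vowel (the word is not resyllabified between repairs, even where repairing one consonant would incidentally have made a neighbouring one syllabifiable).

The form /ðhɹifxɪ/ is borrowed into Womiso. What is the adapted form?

zəjəɹifxɪ

Substitution: /ð/ → /z/, /h/ → /j/, giving /zjɹifxɪ/.
The consonants /z/, /j/ cannot be parsed into a legal (C)V(C) syllable (at most one coda consonant is licensed; onsets are limited to one consonant).
Epenthesis after each stranded consonant: /z/ → /zə/, /j/ → /jə/.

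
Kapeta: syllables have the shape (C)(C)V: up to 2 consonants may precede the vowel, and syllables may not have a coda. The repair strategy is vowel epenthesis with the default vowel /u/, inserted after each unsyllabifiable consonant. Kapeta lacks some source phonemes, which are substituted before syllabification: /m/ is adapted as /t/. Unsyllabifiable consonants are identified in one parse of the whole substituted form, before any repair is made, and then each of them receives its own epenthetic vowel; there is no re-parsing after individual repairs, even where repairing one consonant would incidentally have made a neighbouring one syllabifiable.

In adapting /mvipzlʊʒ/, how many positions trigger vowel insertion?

After substitution the input is /tvipzlʊʒ/.
The unsyllabifiable consonants are /p/, /ʒ/; each receives one epenthetic vowel.

2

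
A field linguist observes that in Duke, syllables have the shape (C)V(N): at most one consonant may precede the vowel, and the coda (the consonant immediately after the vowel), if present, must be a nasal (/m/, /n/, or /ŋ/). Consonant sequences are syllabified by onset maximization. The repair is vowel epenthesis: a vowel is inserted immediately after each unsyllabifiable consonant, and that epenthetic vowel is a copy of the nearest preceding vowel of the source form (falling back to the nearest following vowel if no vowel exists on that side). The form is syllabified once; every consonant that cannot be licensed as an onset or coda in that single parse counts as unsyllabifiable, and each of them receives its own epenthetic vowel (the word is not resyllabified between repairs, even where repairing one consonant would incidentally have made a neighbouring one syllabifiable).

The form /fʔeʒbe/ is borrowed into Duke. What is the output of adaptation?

feʔeʒebe

Syllabifying with onset maximization leaves /f/, /ʒ/ stranded (only a nasal (/m/, /n/, or /ŋ/) is licensed in coda position; onsets are limited to one consonant).
Inserting the epenthetic vowel yields /f/ → /fe/, /ʒ/ → /ʒe/.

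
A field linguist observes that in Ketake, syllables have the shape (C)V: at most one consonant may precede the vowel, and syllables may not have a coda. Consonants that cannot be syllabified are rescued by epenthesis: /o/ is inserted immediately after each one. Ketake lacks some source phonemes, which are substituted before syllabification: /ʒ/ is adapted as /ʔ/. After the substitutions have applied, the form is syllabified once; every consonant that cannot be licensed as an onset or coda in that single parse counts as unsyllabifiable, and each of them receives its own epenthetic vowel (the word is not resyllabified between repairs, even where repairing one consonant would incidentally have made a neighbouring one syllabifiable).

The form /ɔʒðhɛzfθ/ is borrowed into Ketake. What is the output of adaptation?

Substitution: /ʒ/ → /ʔ/, giving /ɔʔðhɛzfθ/.
Under (C)V, the unsyllabifiable consonants are /ʔ/, /ð/, /z/, /f/, /θ/ (no codas are permitted; onsets are limited to one consonant).
Epenthesis after each stranded consonant: /ʔ/ → /ʔo/, /ð/ → /ðo/, /z/ → /zo/, /f/ → /fo/, /θ/ → /θo/.

ɔʔoðohɛzofoθo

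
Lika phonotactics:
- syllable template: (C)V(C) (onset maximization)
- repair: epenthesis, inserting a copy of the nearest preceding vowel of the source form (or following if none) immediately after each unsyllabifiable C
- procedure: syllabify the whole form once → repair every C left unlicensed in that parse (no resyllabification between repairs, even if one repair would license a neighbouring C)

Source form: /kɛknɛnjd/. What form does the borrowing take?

The consonants /j/, /d/ cannot be parsed into a legal (C)V(C) syllable (at most one coda consonant is licensed; onsets are limited to one consonant).
Inserting the epenthetic vowel yields /j/ → /jɛ/, /d/ → /dɛ/.

kɛknɛnjɛdɛ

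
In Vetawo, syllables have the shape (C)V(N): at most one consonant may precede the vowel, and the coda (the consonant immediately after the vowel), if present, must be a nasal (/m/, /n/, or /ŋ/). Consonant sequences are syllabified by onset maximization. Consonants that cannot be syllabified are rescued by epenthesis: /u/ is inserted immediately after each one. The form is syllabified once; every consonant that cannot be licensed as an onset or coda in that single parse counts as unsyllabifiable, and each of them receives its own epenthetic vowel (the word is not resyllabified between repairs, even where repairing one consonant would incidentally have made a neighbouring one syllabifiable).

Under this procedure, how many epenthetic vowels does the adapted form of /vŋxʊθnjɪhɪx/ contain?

5

The unsyllabifiable consonants are /v/, /ŋ/, /θ/, /n/, /x/; each receives one epenthetic vowel.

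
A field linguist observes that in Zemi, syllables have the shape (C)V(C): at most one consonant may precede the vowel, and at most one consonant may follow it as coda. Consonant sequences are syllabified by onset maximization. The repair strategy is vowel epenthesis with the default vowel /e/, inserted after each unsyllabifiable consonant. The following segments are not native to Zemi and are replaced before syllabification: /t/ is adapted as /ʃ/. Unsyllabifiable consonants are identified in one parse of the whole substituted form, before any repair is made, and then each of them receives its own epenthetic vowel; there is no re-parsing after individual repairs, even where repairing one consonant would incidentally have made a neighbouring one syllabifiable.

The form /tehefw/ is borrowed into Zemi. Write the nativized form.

Substitution: /t/ → /ʃ/, giving /ʃehefw/.
Syllabifying with onset maximization leaves /w/ stranded (at most one coda consonant is licensed; onsets are limited to one consonant).
Each unlicensed consonant becomes the onset of a new syllable: /w/ → /we/.

ʃehefwe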